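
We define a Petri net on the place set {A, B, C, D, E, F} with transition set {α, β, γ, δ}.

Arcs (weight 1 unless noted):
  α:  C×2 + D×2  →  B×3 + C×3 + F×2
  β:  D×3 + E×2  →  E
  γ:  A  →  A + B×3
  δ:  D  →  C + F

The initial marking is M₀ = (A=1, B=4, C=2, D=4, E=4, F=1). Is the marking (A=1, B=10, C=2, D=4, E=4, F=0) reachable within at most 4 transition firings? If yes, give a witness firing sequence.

NO — not reachable within 4 firings

depth 0: 1 marking
depth 1: 5 markings reached so far
depth 2: 13 markings reached so far
depth 3: 23 markings reached so far
depth 4: 34 markings reached so far
target is not among the 34 markings reachable within 4 steps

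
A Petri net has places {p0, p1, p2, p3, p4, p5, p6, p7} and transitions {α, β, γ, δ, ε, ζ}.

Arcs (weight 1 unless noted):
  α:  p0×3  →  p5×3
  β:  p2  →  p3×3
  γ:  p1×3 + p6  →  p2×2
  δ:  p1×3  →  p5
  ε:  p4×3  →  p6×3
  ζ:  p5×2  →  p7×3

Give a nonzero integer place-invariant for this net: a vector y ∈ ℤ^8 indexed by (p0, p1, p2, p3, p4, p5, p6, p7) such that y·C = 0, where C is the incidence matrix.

Incidence matrix C (rows=places, cols=transitions):
        α    β    γ    δ    ε    ζ
   p0  -3    0    0    0    0    0
   p1   0    0   -3   -3    0    0
   p2   0   -1    2    0    0    0
   p3   0    3    0    0    0    0
   p4   0    0    0    0   -3    0
   p5   3    0    0    1    0   -2
   p6   0    0   -1    0    3    0
   p7   0    0    0    0    0    3

Candidate y = [0, 0, 3, 1, 6, 0, 6, 0]; check y·C column-wise:
  col α: 0·-3 + 3·0 + 1·0 + 6·0 + 0·3 + 6·0 = 0
  col β: 3·-1 + 1·3 + 6·0 + 6·0 = 0
  col γ: 0·-3 + 3·2 + 1·0 + 6·0 + 6·-1 = 0
  col δ: 0·-3 + 3·0 + 1·0 + 6·0 + 0·1 + 6·0 = 0
  col ε: 3·0 + 1·0 + 6·-3 + 6·3 = 0
  col ζ: 3·0 + 1·0 + 6·0 + 0·-2 + 6·0 + 0·3 = 0

y = (p0:0, p1:0, p2:3, p3:1, p4:6, p5:0, p6:6, p7:0)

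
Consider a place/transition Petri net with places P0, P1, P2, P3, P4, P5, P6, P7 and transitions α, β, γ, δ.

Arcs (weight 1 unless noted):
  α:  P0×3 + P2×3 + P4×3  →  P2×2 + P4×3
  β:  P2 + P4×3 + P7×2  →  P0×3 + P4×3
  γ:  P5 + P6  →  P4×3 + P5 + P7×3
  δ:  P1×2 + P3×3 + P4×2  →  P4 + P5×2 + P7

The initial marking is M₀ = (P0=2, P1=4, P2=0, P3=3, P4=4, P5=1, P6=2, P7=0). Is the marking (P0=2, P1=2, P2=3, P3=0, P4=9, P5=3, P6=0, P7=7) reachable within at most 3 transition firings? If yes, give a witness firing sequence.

NO — not reachable within 3 firings

depth 0: 1 marking
depth 1: 3 markings reached so far
depth 2: 5 markings reached so far
depth 3: 6 markings reached so far
target is not among the 6 markings reachable within 3 steps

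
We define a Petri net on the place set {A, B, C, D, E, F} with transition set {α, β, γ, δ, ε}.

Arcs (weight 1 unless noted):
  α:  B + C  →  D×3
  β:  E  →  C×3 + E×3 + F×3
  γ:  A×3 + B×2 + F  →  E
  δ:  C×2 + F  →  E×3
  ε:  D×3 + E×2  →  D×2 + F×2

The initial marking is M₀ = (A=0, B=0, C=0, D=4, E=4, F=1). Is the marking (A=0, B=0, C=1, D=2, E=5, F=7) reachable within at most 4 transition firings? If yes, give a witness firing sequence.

YES — reachable via ⟨β, δ, ε, ε⟩ (4 firings)

step 1: fire β:  (A=0, B=0, C=0, D=4, E=4, F=1) → (A=0, B=0, C=3, D=4, E=6, F=4)
step 2: fire δ:  (A=0, B=0, C=3, D=4, E=6, F=4) → (A=0, B=0, C=1, D=4, E=9, F=3)
step 3: fire ε:  (A=0, B=0, C=1, D=4, E=9, F=3) → (A=0, B=0, C=1, D=3, E=7, F=5)
step 4: fire ε:  (A=0, B=0, C=1, D=3, E=7, F=5) → (A=0, B=0, C=1, D=2, E=5, F=7)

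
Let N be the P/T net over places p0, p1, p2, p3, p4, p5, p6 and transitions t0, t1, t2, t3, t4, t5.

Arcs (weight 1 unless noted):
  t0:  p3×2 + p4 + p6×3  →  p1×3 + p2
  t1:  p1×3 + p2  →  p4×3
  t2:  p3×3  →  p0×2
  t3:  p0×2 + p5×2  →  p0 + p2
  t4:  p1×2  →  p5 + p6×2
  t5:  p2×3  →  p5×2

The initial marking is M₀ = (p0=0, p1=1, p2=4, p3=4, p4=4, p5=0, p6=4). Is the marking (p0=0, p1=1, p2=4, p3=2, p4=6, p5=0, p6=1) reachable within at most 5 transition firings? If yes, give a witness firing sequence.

step 1: fire t0:  (p0=0, p1=1, p2=4, p3=4, p4=4, p5=0, p6=4) → (p0=0, p1=4, p2=5, p3=2, p4=3, p5=0, p6=1)
step 2: fire t1:  (p0=0, p1=4, p2=5, p3=2, p4=3, p5=0, p6=1) → (p0=0, p1=1, p2=4, p3=2, p4=6, p5=0, p6=1)

YES — reachable via ⟨t0, t1⟩ (2 firings)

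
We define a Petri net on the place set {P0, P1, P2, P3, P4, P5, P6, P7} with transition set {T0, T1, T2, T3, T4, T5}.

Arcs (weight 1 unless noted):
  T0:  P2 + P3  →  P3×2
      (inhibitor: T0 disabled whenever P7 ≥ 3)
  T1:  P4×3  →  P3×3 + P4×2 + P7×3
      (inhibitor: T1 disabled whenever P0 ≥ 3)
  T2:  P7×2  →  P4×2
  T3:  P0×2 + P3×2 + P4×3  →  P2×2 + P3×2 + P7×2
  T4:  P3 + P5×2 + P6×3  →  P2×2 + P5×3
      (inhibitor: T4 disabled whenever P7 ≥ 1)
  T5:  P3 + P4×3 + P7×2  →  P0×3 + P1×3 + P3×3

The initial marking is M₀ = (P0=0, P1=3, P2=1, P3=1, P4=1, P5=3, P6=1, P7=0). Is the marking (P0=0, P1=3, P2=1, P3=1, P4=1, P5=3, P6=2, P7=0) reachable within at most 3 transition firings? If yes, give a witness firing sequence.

depth 0: 1 marking
depth 1: 2 markings reached so far
depth 2: 2 markings reached so far
(frontier empty at depth 2; search complete)
target is not among the 2 markings reachable within 3 steps

NO — not reachable within 3 firings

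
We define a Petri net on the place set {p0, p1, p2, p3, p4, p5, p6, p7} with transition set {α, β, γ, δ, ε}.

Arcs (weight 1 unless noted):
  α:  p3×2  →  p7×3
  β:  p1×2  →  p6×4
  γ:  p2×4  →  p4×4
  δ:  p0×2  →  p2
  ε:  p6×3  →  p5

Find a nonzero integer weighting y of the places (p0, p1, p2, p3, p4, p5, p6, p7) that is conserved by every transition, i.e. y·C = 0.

y = (p0:1, p1:0, p2:2, p3:0, p4:2, p5:0, p6:0, p7:0)

Incidence matrix C (rows=places, cols=transitions):
        α    β    γ    δ    ε
   p0   0    0    0   -2    0
   p1   0   -2    0    0    0
   p2   0    0   -4    1    0
   p3  -2    0    0    0    0
   p4   0    0    4    0    0
   p5   0    0    0    0    1
   p6   0    4    0    0   -3
   p7   3    0    0    0    0

Candidate y = [1, 0, 2, 0, 2, 0, 0, 0]; check y·C column-wise:
  col α: 1·0 + 2·0 + 0·-2 + 2·0 + 0·3 = 0
  col β: 1·0 + 0·-2 + 2·0 + 2·0 + 0·4 = 0
  col γ: 1·0 + 2·-4 + 2·4 = 0
  col δ: 1·-2 + 2·1 + 2·0 = 0
  col ε: 1·0 + 2·0 + 2·0 + 0·1 + 0·-3 = 0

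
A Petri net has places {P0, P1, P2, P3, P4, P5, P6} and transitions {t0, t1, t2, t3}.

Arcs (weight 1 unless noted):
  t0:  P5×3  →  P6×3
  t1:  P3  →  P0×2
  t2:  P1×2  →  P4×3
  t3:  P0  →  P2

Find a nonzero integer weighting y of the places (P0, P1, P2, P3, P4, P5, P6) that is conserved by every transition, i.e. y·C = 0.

y = (P0:1, P1:0, P2:1, P3:2, P4:0, P5:0, P6:0)

Incidence matrix C (rows=places, cols=transitions):
       t0   t1   t2   t3
   P0   0    2    0   -1
   P1   0    0   -2    0
   P2   0    0    0    1
   P3   0   -1    0    0
   P4   0    0    3    0
   P5  -3    0    0    0
   P6   3    0    0    0

Candidate y = [1, 0, 1, 2, 0, 0, 0]; check y·C column-wise:
  col t0: 1·0 + 1·0 + 2·0 + 0·-3 + 0·3 = 0
  col t1: 1·2 + 1·0 + 2·-1 = 0
  col t2: 1·0 + 0·-2 + 1·0 + 2·0 + 0·3 = 0
  col t3: 1·-1 + 1·1 + 2·0 = 0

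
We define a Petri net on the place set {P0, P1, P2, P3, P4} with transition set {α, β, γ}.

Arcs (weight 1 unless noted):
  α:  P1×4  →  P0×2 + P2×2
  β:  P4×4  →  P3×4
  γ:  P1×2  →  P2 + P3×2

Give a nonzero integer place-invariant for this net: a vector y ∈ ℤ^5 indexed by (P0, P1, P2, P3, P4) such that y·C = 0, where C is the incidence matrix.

y = (P0:0, P1:1, P2:2, P3:0, P4:0)

Incidence matrix C (rows=places, cols=transitions):
        α    β    γ
   P0   2    0    0
   P1  -4    0   -2
   P2   2    0    1
   P3   0    4    2
   P4   0   -4    0

Candidate y = [0, 1, 2, 0, 0]; check y·C column-wise:
  col α: 0·2 + 1·-4 + 2·2 = 0
  col β: 1·0 + 2·0 + 0·4 + 0·-4 = 0
  col γ: 1·-2 + 2·1 + 0·2 = 0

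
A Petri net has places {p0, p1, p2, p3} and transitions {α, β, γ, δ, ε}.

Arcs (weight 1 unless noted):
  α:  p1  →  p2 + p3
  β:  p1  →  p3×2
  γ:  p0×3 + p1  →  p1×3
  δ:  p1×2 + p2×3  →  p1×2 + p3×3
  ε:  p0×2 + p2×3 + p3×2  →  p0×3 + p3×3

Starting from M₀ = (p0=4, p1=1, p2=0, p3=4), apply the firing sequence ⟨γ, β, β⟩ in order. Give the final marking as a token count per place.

step 1: fire γ:  (p0=4, p1=1, p2=0, p3=4) → (p0=1, p1=3, p2=0, p3=4)
step 2: fire β:  (p0=1, p1=3, p2=0, p3=4) → (p0=1, p1=2, p2=0, p3=6)
step 3: fire β:  (p0=1, p1=2, p2=0, p3=6) → (p0=1, p1=1, p2=0, p3=8)

(p0=1, p1=1, p2=0, p3=8)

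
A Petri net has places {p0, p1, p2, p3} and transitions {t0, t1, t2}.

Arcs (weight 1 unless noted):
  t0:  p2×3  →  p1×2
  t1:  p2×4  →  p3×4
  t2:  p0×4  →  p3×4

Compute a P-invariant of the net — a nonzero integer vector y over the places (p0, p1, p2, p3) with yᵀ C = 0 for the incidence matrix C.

Incidence matrix C (rows=places, cols=transitions):
       t0   t1   t2
   p0   0    0   -4
   p1   2    0    0
   p2  -3   -4    0
   p3   0    4    4

Candidate y = [2, 3, 2, 2]; check y·C column-wise:
  col t0: 2·0 + 3·2 + 2·-3 + 2·0 = 0
  col t1: 2·0 + 3·0 + 2·-4 + 2·4 = 0
  col t2: 2·-4 + 3·0 + 2·0 + 2·4 = 0

y = (p0:2, p1:3, p2:2, p3:2)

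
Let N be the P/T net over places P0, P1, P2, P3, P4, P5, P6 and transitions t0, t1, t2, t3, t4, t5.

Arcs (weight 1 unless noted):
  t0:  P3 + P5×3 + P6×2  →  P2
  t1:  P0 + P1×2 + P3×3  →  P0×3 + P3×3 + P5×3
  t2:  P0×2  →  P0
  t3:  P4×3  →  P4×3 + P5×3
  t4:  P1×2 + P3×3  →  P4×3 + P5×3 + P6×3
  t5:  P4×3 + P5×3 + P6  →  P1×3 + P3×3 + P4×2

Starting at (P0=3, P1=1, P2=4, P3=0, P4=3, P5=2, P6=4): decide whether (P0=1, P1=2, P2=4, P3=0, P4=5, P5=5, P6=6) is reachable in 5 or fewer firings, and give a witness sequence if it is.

YES — reachable via ⟨t2, t2, t3, t5, t4⟩ (5 firings)

step 1: fire t2:  (P0=3, P1=1, P2=4, P3=0, P4=3, P5=2, P6=4) → (P0=2, P1=1, P2=4, P3=0, P4=3, P5=2, P6=4)
step 2: fire t2:  (P0=2, P1=1, P2=4, P3=0, P4=3, P5=2, P6=4) → (P0=1, P1=1, P2=4, P3=0, P4=3, P5=2, P6=4)
step 3: fire t3:  (P0=1, P1=1, P2=4, P3=0, P4=3, P5=2, P6=4) → (P0=1, P1=1, P2=4, P3=0, P4=3, P5=5, P6=4)
step 4: fire t5:  (P0=1, P1=1, P2=4, P3=0, P4=3, P5=5, P6=4) → (P0=1, P1=4, P2=4, P3=3, P4=2, P5=2, P6=3)
step 5: fire t4:  (P0=1, P1=4, P2=4, P3=3, P4=2, P5=2, P6=3) → (P0=1, P1=2, P2=4, P3=0, P4=5, P5=5, P6=6)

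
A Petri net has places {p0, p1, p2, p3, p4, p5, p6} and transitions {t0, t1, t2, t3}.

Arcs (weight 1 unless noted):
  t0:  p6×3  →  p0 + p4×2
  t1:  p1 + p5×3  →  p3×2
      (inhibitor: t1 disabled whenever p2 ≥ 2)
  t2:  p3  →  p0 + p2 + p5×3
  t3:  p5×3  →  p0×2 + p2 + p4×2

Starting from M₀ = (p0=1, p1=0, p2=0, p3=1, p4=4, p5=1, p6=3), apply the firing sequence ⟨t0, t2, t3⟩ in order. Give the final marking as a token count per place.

(p0=5, p1=0, p2=2, p3=0, p4=8, p5=1, p6=0)

step 1: fire t0:  (p0=1, p1=0, p2=0, p3=1, p4=4, p5=1, p6=3) → (p0=2, p1=0, p2=0, p3=1, p4=6, p5=1, p6=0)
step 2: fire t2:  (p0=2, p1=0, p2=0, p3=1, p4=6, p5=1, p6=0) → (p0=3, p1=0, p2=1, p3=0, p4=6, p5=4, p6=0)
step 3: fire t3:  (p0=3, p1=0, p2=1, p3=0, p4=6, p5=4, p6=0) → (p0=5, p1=0, p2=2, p3=0, p4=8, p5=1, p6=0)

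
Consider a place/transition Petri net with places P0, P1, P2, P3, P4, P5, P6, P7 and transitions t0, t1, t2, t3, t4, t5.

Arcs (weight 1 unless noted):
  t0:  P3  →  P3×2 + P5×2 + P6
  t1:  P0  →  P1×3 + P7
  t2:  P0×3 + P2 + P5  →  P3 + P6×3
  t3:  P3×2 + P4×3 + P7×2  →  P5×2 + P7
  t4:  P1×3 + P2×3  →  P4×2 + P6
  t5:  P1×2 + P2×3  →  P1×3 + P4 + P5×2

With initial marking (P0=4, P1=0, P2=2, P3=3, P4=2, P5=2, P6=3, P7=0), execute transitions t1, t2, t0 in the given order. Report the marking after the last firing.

(P0=0, P1=3, P2=1, P3=5, P4=2, P5=3, P6=7, P7=1)

step 1: fire t1:  (P0=4, P1=0, P2=2, P3=3, P4=2, P5=2, P6=3, P7=0) → (P0=3, P1=3, P2=2, P3=3, P4=2, P5=2, P6=3, P7=1)
step 2: fire t2:  (P0=3, P1=3, P2=2, P3=3, P4=2, P5=2, P6=3, P7=1) → (P0=0, P1=3, P2=1, P3=4, P4=2, P5=1, P6=6, P7=1)
step 3: fire t0:  (P0=0, P1=3, P2=1, P3=4, P4=2, P5=1, P6=6, P7=1) → (P0=0, P1=3, P2=1, P3=5, P4=2, P5=3, P6=7, P7=1)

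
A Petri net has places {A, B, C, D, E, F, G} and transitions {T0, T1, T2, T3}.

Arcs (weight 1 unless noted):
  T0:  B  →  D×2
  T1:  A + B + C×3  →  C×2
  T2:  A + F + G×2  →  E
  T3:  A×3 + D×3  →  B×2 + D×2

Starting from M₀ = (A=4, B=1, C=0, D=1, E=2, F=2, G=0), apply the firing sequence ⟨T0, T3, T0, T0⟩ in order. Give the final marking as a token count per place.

(A=1, B=0, C=0, D=6, E=2, F=2, G=0)

step 1: fire T0:  (A=4, B=1, C=0, D=1, E=2, F=2, G=0) → (A=4, B=0, C=0, D=3, E=2, F=2, G=0)
step 2: fire T3:  (A=4, B=0, C=0, D=3, E=2, F=2, G=0) → (A=1, B=2, C=0, D=2, E=2, F=2, G=0)
step 3: fire T0:  (A=1, B=2, C=0, D=2, E=2, F=2, G=0) → (A=1, B=1, C=0, D=4, E=2, F=2, G=0)
step 4: fire T0:  (A=1, B=1, C=0, D=4, E=2, F=2, G=0) → (A=1, B=0, C=0, D=6, E=2, F=2, G=0)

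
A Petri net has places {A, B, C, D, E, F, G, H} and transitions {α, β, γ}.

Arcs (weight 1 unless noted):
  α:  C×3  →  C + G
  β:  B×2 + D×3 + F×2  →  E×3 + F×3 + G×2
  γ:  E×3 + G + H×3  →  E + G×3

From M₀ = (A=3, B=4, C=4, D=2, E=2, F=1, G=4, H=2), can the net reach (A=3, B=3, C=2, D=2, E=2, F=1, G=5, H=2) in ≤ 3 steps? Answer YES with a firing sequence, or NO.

depth 0: 1 marking
depth 1: 2 markings reached so far
depth 2: 2 markings reached so far
(frontier empty at depth 2; search complete)
target is not among the 2 markings reachable within 3 steps

NO — not reachable within 3 firings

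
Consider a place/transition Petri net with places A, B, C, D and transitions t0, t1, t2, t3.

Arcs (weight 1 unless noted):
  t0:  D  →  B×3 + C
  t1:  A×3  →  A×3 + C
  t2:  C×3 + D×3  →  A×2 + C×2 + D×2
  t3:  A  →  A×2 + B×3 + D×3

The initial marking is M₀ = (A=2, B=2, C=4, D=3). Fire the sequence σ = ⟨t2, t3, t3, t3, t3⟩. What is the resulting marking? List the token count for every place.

step 1: fire t2:  (A=2, B=2, C=4, D=3) → (A=4, B=2, C=3, D=2)
step 2: fire t3:  (A=4, B=2, C=3, D=2) → (A=5, B=5, C=3, D=5)
step 3: fire t3:  (A=5, B=5, C=3, D=5) → (A=6, B=8, C=3, D=8)
step 4: fire t3:  (A=6, B=8, C=3, D=8) → (A=7, B=11, C=3, D=11)
step 5: fire t3:  (A=7, B=11, C=3, D=11) → (A=8, B=14, C=3, D=14)

(A=8, B=14, C=3, D=14)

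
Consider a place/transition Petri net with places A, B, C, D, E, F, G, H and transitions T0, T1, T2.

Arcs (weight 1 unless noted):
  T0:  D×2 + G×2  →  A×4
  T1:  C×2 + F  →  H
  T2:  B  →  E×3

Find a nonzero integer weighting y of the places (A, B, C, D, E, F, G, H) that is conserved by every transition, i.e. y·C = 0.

y = (A:1, B:0, C:0, D:2, E:0, F:0, G:0, H:0)

Incidence matrix C (rows=places, cols=transitions):
       T0   T1   T2
    A   4    0    0
    B   0    0   -1
    C   0   -2    0
    D  -2    0    0
    E   0    0    3
    F   0   -1    0
    G  -2    0    0
    H   0    1    0

Candidate y = [1, 0, 0, 2, 0, 0, 0, 0]; check y·C column-wise:
  col T0: 1·4 + 2·-2 + 0·-2 = 0
  col T1: 1·0 + 0·-2 + 2·0 + 0·-1 + 0·1 = 0
  col T2: 1·0 + 0·-1 + 2·0 + 0·3 = 0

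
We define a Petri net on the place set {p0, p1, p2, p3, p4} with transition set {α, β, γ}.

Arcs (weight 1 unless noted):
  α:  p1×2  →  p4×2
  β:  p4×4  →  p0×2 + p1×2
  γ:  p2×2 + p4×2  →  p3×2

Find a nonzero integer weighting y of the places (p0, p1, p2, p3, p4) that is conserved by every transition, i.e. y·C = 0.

Incidence matrix C (rows=places, cols=transitions):
        α    β    γ
   p0   0    2    0
   p1  -2    2    0
   p2   0    0   -2
   p3   0    0    2
   p4   2   -4   -2

Candidate y = [0, 0, 1, 1, 0]; check y·C column-wise:
  col α: 0·-2 + 1·0 + 1·0 + 0·2 = 0
  col β: 0·2 + 0·2 + 1·0 + 1·0 + 0·-4 = 0
  col γ: 1·-2 + 1·2 + 0·-2 = 0

y = (p0:0, p1:0, p2:1, p3:1, p4:0)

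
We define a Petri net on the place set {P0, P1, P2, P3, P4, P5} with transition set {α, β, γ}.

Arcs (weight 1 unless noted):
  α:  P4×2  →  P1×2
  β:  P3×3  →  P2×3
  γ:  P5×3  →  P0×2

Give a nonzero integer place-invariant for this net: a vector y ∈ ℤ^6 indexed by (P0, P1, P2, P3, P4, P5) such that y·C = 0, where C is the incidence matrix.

y = (P0:0, P1:0, P2:1, P3:1, P4:0, P5:0)

Incidence matrix C (rows=places, cols=transitions):
        α    β    γ
   P0   0    0    2
   P1   2    0    0
   P2   0    3    0
   P3   0   -3    0
   P4  -2    0    0
   P5   0    0   -3

Candidate y = [0, 0, 1, 1, 0, 0]; check y·C column-wise:
  col α: 0·2 + 1·0 + 1·0 + 0·-2 = 0
  col β: 1·3 + 1·-3 = 0
  col γ: 0·2 + 1·0 + 1·0 + 0·-3 = 0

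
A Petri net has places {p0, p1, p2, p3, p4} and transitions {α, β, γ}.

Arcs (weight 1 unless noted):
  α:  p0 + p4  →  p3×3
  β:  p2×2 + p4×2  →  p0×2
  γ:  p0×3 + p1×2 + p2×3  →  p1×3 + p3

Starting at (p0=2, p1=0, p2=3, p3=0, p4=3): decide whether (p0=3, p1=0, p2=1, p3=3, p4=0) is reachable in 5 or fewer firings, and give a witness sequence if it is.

step 1: fire α:  (p0=2, p1=0, p2=3, p3=0, p4=3) → (p0=1, p1=0, p2=3, p3=3, p4=2)
step 2: fire β:  (p0=1, p1=0, p2=3, p3=3, p4=2) → (p0=3, p1=0, p2=1, p3=3, p4=0)

YES — reachable via ⟨α, β⟩ (2 firings)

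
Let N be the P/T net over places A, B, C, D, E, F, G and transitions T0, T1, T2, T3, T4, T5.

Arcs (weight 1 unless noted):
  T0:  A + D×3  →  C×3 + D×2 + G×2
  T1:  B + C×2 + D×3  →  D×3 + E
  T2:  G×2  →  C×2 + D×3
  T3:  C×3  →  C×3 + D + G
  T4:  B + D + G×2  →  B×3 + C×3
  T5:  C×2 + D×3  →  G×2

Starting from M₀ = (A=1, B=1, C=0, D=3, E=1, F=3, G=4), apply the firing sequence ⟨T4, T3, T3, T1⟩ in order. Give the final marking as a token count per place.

(A=1, B=2, C=1, D=4, E=2, F=3, G=4)

step 1: fire T4:  (A=1, B=1, C=0, D=3, E=1, F=3, G=4) → (A=1, B=3, C=3, D=2, E=1, F=3, G=2)
step 2: fire T3:  (A=1, B=3, C=3, D=2, E=1, F=3, G=2) → (A=1, B=3, C=3, D=3, E=1, F=3, G=3)
step 3: fire T3:  (A=1, B=3, C=3, D=3, E=1, F=3, G=3) → (A=1, B=3, C=3, D=4, E=1, F=3, G=4)
step 4: fire T1:  (A=1, B=3, C=3, D=4, E=1, F=3, G=4) → (A=1, B=2, C=1, D=4, E=2, F=3, G=4)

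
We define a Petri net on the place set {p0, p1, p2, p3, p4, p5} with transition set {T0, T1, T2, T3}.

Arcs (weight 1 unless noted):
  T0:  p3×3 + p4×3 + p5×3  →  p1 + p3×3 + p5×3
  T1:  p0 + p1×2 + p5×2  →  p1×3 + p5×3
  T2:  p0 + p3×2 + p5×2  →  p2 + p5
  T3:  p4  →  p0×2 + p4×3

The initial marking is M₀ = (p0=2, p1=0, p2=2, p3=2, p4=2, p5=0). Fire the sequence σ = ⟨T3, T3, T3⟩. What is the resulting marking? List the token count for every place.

(p0=8, p1=0, p2=2, p3=2, p4=8, p5=0)

step 1: fire T3:  (p0=2, p1=0, p2=2, p3=2, p4=2, p5=0) → (p0=4, p1=0, p2=2, p3=2, p4=4, p5=0)
step 2: fire T3:  (p0=4, p1=0, p2=2, p3=2, p4=4, p5=0) → (p0=6, p1=0, p2=2, p3=2, p4=6, p5=0)
step 3: fire T3:  (p0=6, p1=0, p2=2, p3=2, p4=6, p5=0) → (p0=8, p1=0, p2=2, p3=2, p4=8, p5=0)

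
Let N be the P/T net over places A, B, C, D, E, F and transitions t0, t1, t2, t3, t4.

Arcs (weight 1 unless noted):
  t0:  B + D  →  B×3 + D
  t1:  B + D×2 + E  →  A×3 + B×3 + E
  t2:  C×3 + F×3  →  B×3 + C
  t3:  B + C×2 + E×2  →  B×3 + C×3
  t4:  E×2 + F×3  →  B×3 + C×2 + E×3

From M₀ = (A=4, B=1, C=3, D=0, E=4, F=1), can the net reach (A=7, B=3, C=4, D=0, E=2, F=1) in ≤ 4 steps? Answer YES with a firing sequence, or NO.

NO — not reachable within 4 firings

depth 0: 1 marking
depth 1: 2 markings reached so far
depth 2: 3 markings reached so far
depth 3: 3 markings reached so far
(frontier empty at depth 3; search complete)
target is not among the 3 markings reachable within 4 steps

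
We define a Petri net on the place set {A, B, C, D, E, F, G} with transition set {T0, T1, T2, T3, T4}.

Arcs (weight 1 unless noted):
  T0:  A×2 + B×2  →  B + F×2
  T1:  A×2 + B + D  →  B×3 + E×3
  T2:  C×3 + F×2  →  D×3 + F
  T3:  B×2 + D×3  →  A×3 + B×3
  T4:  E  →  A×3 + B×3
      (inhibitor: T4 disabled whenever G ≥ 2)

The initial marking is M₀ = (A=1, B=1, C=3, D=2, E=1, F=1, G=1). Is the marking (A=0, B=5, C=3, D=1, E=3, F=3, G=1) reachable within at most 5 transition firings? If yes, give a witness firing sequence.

step 1: fire T4:  (A=1, B=1, C=3, D=2, E=1, F=1, G=1) → (A=4, B=4, C=3, D=2, E=0, F=1, G=1)
step 2: fire T0:  (A=4, B=4, C=3, D=2, E=0, F=1, G=1) → (A=2, B=3, C=3, D=2, E=0, F=3, G=1)
step 3: fire T1:  (A=2, B=3, C=3, D=2, E=0, F=3, G=1) → (A=0, B=5, C=3, D=1, E=3, F=3, G=1)

YES — reachable via ⟨T4, T0, T1⟩ (3 firings)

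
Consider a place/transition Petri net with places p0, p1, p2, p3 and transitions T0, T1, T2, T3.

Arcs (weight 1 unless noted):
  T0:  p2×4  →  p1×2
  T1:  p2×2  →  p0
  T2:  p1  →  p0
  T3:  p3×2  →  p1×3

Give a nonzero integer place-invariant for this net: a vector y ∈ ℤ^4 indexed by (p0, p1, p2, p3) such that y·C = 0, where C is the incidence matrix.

y = (p0:2, p1:2, p2:1, p3:3)

Incidence matrix C (rows=places, cols=transitions):
       T0   T1   T2   T3
   p0   0    1    1    0
   p1   2    0   -1    3
   p2  -4   -2    0    0
   p3   0    0    0   -2

Candidate y = [2, 2, 1, 3]; check y·C column-wise:
  col T0: 2·0 + 2·2 + 1·-4 + 3·0 = 0
  col T1: 2·1 + 2·0 + 1·-2 + 3·0 = 0
  col T2: 2·1 + 2·-1 + 1·0 + 3·0 = 0
  col T3: 2·0 + 2·3 + 1·0 + 3·-2 = 0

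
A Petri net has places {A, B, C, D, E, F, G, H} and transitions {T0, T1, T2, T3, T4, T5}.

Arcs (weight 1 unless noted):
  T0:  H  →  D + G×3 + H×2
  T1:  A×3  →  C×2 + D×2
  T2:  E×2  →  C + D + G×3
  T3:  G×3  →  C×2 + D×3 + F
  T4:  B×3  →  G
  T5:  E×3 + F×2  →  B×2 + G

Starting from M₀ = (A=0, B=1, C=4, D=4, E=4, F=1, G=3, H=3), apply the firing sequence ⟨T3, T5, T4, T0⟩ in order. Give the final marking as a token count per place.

step 1: fire T3:  (A=0, B=1, C=4, D=4, E=4, F=1, G=3, H=3) → (A=0, B=1, C=6, D=7, E=4, F=2, G=0, H=3)
step 2: fire T5:  (A=0, B=1, C=6, D=7, E=4, F=2, G=0, H=3) → (A=0, B=3, C=6, D=7, E=1, F=0, G=1, H=3)
step 3: fire T4:  (A=0, B=3, C=6, D=7, E=1, F=0, G=1, H=3) → (A=0, B=0, C=6, D=7, E=1, F=0, G=2, H=3)
step 4: fire T0:  (A=0, B=0, C=6, D=7, E=1, F=0, G=2, H=3) → (A=0, B=0, C=6, D=8, E=1, F=0, G=5, H=4)

(A=0, B=0, C=6, D=8, E=1, F=0, G=5, H=4)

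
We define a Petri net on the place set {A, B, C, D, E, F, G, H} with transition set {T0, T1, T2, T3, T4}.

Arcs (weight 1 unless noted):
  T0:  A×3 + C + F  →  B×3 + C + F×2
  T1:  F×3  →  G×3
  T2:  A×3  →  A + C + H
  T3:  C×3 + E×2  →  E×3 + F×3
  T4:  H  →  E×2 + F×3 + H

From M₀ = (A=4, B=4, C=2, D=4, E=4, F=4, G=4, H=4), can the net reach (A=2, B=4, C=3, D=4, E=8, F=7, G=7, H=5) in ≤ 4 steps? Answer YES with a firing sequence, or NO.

step 1: fire T1:  (A=4, B=4, C=2, D=4, E=4, F=4, G=4, H=4) → (A=4, B=4, C=2, D=4, E=4, F=1, G=7, H=4)
step 2: fire T2:  (A=4, B=4, C=2, D=4, E=4, F=1, G=7, H=4) → (A=2, B=4, C=3, D=4, E=4, F=1, G=7, H=5)
step 3: fire T4:  (A=2, B=4, C=3, D=4, E=4, F=1, G=7, H=5) → (A=2, B=4, C=3, D=4, E=6, F=4, G=7, H=5)
step 4: fire T4:  (A=2, B=4, C=3, D=4, E=6, F=4, G=7, H=5) → (A=2, B=4, C=3, D=4, E=8, F=7, G=7, H=5)

YES — reachable via ⟨T1, T2, T4, T4⟩ (4 firings)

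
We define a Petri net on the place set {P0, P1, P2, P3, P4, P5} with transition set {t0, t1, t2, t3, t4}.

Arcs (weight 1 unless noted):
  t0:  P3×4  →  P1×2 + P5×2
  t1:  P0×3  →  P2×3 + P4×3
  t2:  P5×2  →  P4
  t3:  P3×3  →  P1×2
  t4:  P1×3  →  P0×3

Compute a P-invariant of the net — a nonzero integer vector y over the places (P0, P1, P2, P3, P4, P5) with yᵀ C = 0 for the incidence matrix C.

y = (P0:3, P1:3, P2:1, P3:2, P4:2, P5:1)

Incidence matrix C (rows=places, cols=transitions):
       t0   t1   t2   t3   t4
   P0   0   -3    0    0    3
   P1   2    0    0    2   -3
   P2   0    3    0    0    0
   P3  -4    0    0   -3    0
   P4   0    3    1    0    0
   P5   2    0   -2    0    0

Candidate y = [3, 3, 1, 2, 2, 1]; check y·C column-wise:
  col t0: 3·0 + 3·2 + 1·0 + 2·-4 + 2·0 + 1·2 = 0
  col t1: 3·-3 + 3·0 + 1·3 + 2·0 + 2·3 + 1·0 = 0
  col t2: 3·0 + 3·0 + 1·0 + 2·0 + 2·1 + 1·-2 = 0
  col t3: 3·0 + 3·2 + 1·0 + 2·-3 + 2·0 + 1·0 = 0
  col t4: 3·3 + 3·-3 + 1·0 + 2·0 + 2·0 + 1·0 = 0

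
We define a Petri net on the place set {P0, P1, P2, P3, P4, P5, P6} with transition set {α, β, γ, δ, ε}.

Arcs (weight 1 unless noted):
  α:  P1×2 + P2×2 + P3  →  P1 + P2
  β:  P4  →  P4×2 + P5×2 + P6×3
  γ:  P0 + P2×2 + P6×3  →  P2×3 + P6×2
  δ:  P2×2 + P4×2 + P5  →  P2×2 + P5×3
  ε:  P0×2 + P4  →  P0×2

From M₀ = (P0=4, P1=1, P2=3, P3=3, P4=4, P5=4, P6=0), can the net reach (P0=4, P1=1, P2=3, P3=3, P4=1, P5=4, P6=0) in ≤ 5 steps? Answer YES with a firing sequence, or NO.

YES — reachable via ⟨ε, ε, ε⟩ (3 firings)

step 1: fire ε:  (P0=4, P1=1, P2=3, P3=3, P4=4, P5=4, P6=0) → (P0=4, P1=1, P2=3, P3=3, P4=3, P5=4, P6=0)
step 2: fire ε:  (P0=4, P1=1, P2=3, P3=3, P4=3, P5=4, P6=0) → (P0=4, P1=1, P2=3, P3=3, P4=2, P5=4, P6=0)
step 3: fire ε:  (P0=4, P1=1, P2=3, P3=3, P4=2, P5=4, P6=0) → (P0=4, P1=1, P2=3, P3=3, P4=1, P5=4, P6=0)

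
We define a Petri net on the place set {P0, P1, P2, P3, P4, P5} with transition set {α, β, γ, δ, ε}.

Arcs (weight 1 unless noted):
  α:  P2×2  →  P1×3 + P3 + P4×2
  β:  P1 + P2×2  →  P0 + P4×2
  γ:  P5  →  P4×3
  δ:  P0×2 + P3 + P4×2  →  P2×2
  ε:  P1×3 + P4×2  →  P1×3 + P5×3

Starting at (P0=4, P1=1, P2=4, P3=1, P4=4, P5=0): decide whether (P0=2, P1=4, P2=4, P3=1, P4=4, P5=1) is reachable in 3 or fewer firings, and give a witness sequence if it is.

depth 0: 1 marking
depth 1: 4 markings reached so far
depth 2: 9 markings reached so far
depth 3: 17 markings reached so far
target is not among the 17 markings reachable within 3 steps

NO — not reachable within 3 firings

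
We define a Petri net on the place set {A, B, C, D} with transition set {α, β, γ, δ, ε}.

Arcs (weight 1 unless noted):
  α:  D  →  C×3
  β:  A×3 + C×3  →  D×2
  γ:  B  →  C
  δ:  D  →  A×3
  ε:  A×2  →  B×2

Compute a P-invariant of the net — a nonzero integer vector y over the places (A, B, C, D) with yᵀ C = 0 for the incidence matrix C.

y = (A:1, B:1, C:1, D:3)

Incidence matrix C (rows=places, cols=transitions):
        α    β    γ    δ    ε
    A   0   -3    0    3   -2
    B   0    0   -1    0    2
    C   3   -3    1    0    0
    D  -1    2    0   -1    0

Candidate y = [1, 1, 1, 3]; check y·C column-wise:
  col α: 1·0 + 1·0 + 1·3 + 3·-1 = 0
  col β: 1·-3 + 1·0 + 1·-3 + 3·2 = 0
  col γ: 1·0 + 1·-1 + 1·1 + 3·0 = 0
  col δ: 1·3 + 1·0 + 1·0 + 3·-1 = 0
  col ε: 1·-2 + 1·2 + 1·0 + 3·0 = 0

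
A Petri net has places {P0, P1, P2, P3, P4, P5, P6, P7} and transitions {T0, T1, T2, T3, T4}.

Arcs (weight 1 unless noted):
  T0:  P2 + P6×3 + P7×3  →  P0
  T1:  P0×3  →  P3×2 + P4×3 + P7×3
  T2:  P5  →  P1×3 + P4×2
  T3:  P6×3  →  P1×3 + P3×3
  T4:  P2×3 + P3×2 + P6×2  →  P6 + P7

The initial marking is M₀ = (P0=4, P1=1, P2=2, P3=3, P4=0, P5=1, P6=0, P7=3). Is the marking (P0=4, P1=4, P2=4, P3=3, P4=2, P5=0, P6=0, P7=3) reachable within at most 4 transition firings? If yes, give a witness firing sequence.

NO — not reachable within 4 firings

depth 0: 1 marking
depth 1: 3 markings reached so far
depth 2: 4 markings reached so far
depth 3: 4 markings reached so far
(frontier empty at depth 3; search complete)
target is not among the 4 markings reachable within 4 steps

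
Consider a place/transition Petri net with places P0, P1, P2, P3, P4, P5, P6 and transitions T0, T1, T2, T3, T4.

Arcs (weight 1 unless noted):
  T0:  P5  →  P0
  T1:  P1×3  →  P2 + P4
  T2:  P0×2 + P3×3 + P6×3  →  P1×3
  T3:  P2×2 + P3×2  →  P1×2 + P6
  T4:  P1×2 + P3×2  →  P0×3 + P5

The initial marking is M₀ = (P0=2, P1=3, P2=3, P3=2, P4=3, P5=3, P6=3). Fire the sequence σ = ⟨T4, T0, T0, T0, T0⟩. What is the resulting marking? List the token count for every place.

step 1: fire T4:  (P0=2, P1=3, P2=3, P3=2, P4=3, P5=3, P6=3) → (P0=5, P1=1, P2=3, P3=0, P4=3, P5=4, P6=3)
step 2: fire T0:  (P0=5, P1=1, P2=3, P3=0, P4=3, P5=4, P6=3) → (P0=6, P1=1, P2=3, P3=0, P4=3, P5=3, P6=3)
step 3: fire T0:  (P0=6, P1=1, P2=3, P3=0, P4=3, P5=3, P6=3) → (P0=7, P1=1, P2=3, P3=0, P4=3, P5=2, P6=3)
step 4: fire T0:  (P0=7, P1=1, P2=3, P3=0, P4=3, P5=2, P6=3) → (P0=8, P1=1, P2=3, P3=0, P4=3, P5=1, P6=3)
step 5: fire T0:  (P0=8, P1=1, P2=3, P3=0, P4=3, P5=1, P6=3) → (P0=9, P1=1, P2=3, P3=0, P4=3, P5=0, P6=3)

(P0=9, P1=1, P2=3, P3=0, P4=3, P5=0, P6=3)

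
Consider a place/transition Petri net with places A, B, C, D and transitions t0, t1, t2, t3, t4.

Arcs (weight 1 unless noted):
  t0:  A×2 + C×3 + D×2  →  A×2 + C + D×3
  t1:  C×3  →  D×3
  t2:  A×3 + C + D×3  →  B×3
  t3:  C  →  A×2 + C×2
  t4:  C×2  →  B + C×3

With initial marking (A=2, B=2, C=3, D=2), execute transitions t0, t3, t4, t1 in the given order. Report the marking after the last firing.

step 1: fire t0:  (A=2, B=2, C=3, D=2) → (A=2, B=2, C=1, D=3)
step 2: fire t3:  (A=2, B=2, C=1, D=3) → (A=4, B=2, C=2, D=3)
step 3: fire t4:  (A=4, B=2, C=2, D=3) → (A=4, B=3, C=3, D=3)
step 4: fire t1:  (A=4, B=3, C=3, D=3) → (A=4, B=3, C=0, D=6)

(A=4, B=3, C=0, D=6)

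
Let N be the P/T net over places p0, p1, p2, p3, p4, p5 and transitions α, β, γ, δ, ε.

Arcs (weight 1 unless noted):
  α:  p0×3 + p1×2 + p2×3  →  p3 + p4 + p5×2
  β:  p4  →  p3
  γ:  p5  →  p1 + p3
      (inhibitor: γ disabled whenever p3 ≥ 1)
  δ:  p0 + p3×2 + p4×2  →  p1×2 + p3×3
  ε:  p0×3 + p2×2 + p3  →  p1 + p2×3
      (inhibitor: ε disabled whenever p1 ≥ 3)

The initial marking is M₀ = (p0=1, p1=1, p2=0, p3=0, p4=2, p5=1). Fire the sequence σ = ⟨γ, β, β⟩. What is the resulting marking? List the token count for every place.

step 1: fire γ:  (p0=1, p1=1, p2=0, p3=0, p4=2, p5=1) → (p0=1, p1=2, p2=0, p3=1, p4=2, p5=0)
step 2: fire β:  (p0=1, p1=2, p2=0, p3=1, p4=2, p5=0) → (p0=1, p1=2, p2=0, p3=2, p4=1, p5=0)
step 3: fire β:  (p0=1, p1=2, p2=0, p3=2, p4=1, p5=0) → (p0=1, p1=2, p2=0, p3=3, p4=0, p5=0)

(p0=1, p1=2, p2=0, p3=3, p4=0, p5=0)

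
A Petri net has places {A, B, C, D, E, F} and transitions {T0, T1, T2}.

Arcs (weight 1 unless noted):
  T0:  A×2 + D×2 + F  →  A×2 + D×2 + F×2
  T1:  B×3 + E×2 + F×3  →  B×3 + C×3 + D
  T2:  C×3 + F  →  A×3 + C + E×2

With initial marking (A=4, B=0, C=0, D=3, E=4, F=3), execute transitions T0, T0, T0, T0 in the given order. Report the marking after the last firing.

step 1: fire T0:  (A=4, B=0, C=0, D=3, E=4, F=3) → (A=4, B=0, C=0, D=3, E=4, F=4)
step 2: fire T0:  (A=4, B=0, C=0, D=3, E=4, F=4) → (A=4, B=0, C=0, D=3, E=4, F=5)
step 3: fire T0:  (A=4, B=0, C=0, D=3, E=4, F=5) → (A=4, B=0, C=0, D=3, E=4, F=6)
step 4: fire T0:  (A=4, B=0, C=0, D=3, E=4, F=6) → (A=4, B=0, C=0, D=3, E=4, F=7)

(A=4, B=0, C=0, D=3, E=4, F=7)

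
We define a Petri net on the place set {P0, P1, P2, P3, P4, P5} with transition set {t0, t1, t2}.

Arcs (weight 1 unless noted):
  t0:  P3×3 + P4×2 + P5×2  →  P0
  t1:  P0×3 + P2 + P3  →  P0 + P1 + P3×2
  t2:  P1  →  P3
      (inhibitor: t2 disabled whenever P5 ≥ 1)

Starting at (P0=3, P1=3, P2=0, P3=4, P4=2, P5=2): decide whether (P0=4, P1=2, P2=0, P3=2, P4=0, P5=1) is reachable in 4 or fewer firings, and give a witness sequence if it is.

NO — not reachable within 4 firings

depth 0: 1 marking
depth 1: 2 markings reached so far
depth 2: 3 markings reached so far
depth 3: 4 markings reached so far
depth 4: 5 markings reached so far
target is not among the 5 markings reachable within 4 steps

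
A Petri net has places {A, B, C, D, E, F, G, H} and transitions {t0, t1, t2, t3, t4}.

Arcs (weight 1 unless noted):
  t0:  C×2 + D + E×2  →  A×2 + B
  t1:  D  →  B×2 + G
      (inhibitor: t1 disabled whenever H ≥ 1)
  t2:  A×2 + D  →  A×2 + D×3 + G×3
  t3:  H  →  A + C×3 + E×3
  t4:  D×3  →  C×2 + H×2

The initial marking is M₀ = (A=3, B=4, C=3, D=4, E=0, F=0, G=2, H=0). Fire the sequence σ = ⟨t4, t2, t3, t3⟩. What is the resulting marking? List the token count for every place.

step 1: fire t4:  (A=3, B=4, C=3, D=4, E=0, F=0, G=2, H=0) → (A=3, B=4, C=5, D=1, E=0, F=0, G=2, H=2)
step 2: fire t2:  (A=3, B=4, C=5, D=1, E=0, F=0, G=2, H=2) → (A=3, B=4, C=5, D=3, E=0, F=0, G=5, H=2)
step 3: fire t3:  (A=3, B=4, C=5, D=3, E=0, F=0, G=5, H=2) → (A=4, B=4, C=8, D=3, E=3, F=0, G=5, H=1)
step 4: fire t3:  (A=4, B=4, C=8, D=3, E=3, F=0, G=5, H=1) → (A=5, B=4, C=11, D=3, E=6, F=0, G=5, H=0)

(A=5, B=4, C=11, D=3, E=6, F=0, G=5, H=0)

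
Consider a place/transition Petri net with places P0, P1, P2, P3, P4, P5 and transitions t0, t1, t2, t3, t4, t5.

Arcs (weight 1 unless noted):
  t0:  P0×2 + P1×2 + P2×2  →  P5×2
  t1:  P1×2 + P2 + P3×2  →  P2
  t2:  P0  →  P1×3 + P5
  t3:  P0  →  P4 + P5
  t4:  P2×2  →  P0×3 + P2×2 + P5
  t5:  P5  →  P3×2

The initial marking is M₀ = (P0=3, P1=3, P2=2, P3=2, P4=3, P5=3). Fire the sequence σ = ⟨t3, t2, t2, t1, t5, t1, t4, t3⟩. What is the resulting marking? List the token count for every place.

(P0=2, P1=5, P2=2, P3=0, P4=5, P5=7)

step 1: fire t3:  (P0=3, P1=3, P2=2, P3=2, P4=3, P5=3) → (P0=2, P1=3, P2=2, P3=2, P4=4, P5=4)
step 2: fire t2:  (P0=2, P1=3, P2=2, P3=2, P4=4, P5=4) → (P0=1, P1=6, P2=2, P3=2, P4=4, P5=5)
step 3: fire t2:  (P0=1, P1=6, P2=2, P3=2, P4=4, P5=5) → (P0=0, P1=9, P2=2, P3=2, P4=4, P5=6)
step 4: fire t1:  (P0=0, P1=9, P2=2, P3=2, P4=4, P5=6) → (P0=0, P1=7, P2=2, P3=0, P4=4, P5=6)
step 5: fire t5:  (P0=0, P1=7, P2=2, P3=0, P4=4, P5=6) → (P0=0, P1=7, P2=2, P3=2, P4=4, P5=5)
step 6: fire t1:  (P0=0, P1=7, P2=2, P3=2, P4=4, P5=5) → (P0=0, P1=5, P2=2, P3=0, P4=4, P5=5)
step 7: fire t4:  (P0=0, P1=5, P2=2, P3=0, P4=4, P5=5) → (P0=3, P1=5, P2=2, P3=0, P4=4, P5=6)
step 8: fire t3:  (P0=3, P1=5, P2=2, P3=0, P4=4, P5=6) → (P0=2, P1=5, P2=2, P3=0, P4=5, P5=7)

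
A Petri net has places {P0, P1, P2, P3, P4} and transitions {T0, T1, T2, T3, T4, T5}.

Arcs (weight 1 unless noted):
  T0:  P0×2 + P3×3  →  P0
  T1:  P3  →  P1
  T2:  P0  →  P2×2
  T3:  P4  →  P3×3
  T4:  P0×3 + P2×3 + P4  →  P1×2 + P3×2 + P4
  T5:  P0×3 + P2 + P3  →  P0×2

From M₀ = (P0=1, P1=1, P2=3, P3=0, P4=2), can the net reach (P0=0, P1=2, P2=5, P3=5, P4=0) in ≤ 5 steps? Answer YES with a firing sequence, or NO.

step 1: fire T2:  (P0=1, P1=1, P2=3, P3=0, P4=2) → (P0=0, P1=1, P2=5, P3=0, P4=2)
step 2: fire T3:  (P0=0, P1=1, P2=5, P3=0, P4=2) → (P0=0, P1=1, P2=5, P3=3, P4=1)
step 3: fire T1:  (P0=0, P1=1, P2=5, P3=3, P4=1) → (P0=0, P1=2, P2=5, P3=2, P4=1)
step 4: fire T3:  (P0=0, P1=2, P2=5, P3=2, P4=1) → (P0=0, P1=2, P2=5, P3=5, P4=0)

YES — reachable via ⟨T2, T3, T1, T3⟩ (4 firings)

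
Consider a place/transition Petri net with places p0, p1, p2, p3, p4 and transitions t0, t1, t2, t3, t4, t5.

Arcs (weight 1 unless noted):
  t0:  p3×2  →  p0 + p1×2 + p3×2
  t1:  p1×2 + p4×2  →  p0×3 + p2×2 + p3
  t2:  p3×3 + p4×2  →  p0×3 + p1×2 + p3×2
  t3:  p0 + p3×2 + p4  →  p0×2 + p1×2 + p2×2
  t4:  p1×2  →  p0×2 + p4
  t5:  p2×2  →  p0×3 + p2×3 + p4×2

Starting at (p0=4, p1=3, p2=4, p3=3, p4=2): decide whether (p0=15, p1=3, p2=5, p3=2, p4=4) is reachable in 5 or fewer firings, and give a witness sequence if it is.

step 1: fire t0:  (p0=4, p1=3, p2=4, p3=3, p4=2) → (p0=5, p1=5, p2=4, p3=3, p4=2)
step 2: fire t2:  (p0=5, p1=5, p2=4, p3=3, p4=2) → (p0=8, p1=7, p2=4, p3=2, p4=0)
step 3: fire t4:  (p0=8, p1=7, p2=4, p3=2, p4=0) → (p0=10, p1=5, p2=4, p3=2, p4=1)
step 4: fire t4:  (p0=10, p1=5, p2=4, p3=2, p4=1) → (p0=12, p1=3, p2=4, p3=2, p4=2)
step 5: fire t5:  (p0=12, p1=3, p2=4, p3=2, p4=2) → (p0=15, p1=3, p2=5, p3=2, p4=4)

YES — reachable via ⟨t0, t2, t4, t4, t5⟩ (5 firings)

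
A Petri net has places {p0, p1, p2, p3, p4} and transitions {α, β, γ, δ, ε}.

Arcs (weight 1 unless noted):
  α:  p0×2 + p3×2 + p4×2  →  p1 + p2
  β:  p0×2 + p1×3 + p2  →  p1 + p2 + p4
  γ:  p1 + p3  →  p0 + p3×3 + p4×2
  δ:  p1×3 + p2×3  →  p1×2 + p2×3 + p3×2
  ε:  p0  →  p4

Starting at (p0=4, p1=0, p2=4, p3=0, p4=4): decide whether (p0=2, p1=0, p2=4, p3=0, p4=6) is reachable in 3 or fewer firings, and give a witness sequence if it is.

YES — reachable via ⟨ε, ε⟩ (2 firings)

step 1: fire ε:  (p0=4, p1=0, p2=4, p3=0, p4=4) → (p0=3, p1=0, p2=4, p3=0, p4=5)
step 2: fire ε:  (p0=3, p1=0, p2=4, p3=0, p4=5) → (p0=2, p1=0, p2=4, p3=0, p4=6)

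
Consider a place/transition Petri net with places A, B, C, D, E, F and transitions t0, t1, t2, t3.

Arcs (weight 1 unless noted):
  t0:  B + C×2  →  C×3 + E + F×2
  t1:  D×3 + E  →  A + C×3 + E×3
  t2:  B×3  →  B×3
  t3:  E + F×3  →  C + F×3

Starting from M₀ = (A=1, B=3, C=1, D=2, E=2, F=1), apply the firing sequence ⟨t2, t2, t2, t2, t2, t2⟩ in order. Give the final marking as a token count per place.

(A=1, B=3, C=1, D=2, E=2, F=1)

step 1: fire t2:  (A=1, B=3, C=1, D=2, E=2, F=1) → (A=1, B=3, C=1, D=2, E=2, F=1)
step 2: fire t2:  (A=1, B=3, C=1, D=2, E=2, F=1) → (A=1, B=3, C=1, D=2, E=2, F=1)
step 3: fire t2:  (A=1, B=3, C=1, D=2, E=2, F=1) → (A=1, B=3, C=1, D=2, E=2, F=1)
step 4: fire t2:  (A=1, B=3, C=1, D=2, E=2, F=1) → (A=1, B=3, C=1, D=2, E=2, F=1)
step 5: fire t2:  (A=1, B=3, C=1, D=2, E=2, F=1) → (A=1, B=3, C=1, D=2, E=2, F=1)
step 6: fire t2:  (A=1, B=3, C=1, D=2, E=2, F=1) → (A=1, B=3, C=1, D=2, E=2, F=1)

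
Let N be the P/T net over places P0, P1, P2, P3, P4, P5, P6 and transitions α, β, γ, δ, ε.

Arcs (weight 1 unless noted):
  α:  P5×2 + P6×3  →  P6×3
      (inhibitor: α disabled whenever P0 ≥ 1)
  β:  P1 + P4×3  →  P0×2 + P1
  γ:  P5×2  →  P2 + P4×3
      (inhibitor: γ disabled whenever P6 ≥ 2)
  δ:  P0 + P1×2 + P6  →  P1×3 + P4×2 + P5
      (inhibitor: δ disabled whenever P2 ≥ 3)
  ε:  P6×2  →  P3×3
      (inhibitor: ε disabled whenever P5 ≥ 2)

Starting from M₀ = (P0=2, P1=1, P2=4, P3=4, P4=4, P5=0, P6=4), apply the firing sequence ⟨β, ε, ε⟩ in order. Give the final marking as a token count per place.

(P0=4, P1=1, P2=4, P3=10, P4=1, P5=0, P6=0)

step 1: fire β:  (P0=2, P1=1, P2=4, P3=4, P4=4, P5=0, P6=4) → (P0=4, P1=1, P2=4, P3=4, P4=1, P5=0, P6=4)
step 2: fire ε:  (P0=4, P1=1, P2=4, P3=4, P4=1, P5=0, P6=4) → (P0=4, P1=1, P2=4, P3=7, P4=1, P5=0, P6=2)
step 3: fire ε:  (P0=4, P1=1, P2=4, P3=7, P4=1, P5=0, P6=2) → (P0=4, P1=1, P2=4, P3=10, P4=1, P5=0, P6=0)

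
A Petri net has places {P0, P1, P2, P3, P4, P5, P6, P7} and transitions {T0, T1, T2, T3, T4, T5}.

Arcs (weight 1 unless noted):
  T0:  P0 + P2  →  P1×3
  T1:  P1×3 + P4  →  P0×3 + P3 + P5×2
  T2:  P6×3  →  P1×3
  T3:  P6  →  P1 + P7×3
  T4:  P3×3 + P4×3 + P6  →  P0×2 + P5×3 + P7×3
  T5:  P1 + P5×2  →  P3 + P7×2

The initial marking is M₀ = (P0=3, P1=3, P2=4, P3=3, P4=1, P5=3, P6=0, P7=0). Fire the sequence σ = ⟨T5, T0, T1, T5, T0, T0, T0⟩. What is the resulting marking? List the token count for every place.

step 1: fire T5:  (P0=3, P1=3, P2=4, P3=3, P4=1, P5=3, P6=0, P7=0) → (P0=3, P1=2, P2=4, P3=4, P4=1, P5=1, P6=0, P7=2)
step 2: fire T0:  (P0=3, P1=2, P2=4, P3=4, P4=1, P5=1, P6=0, P7=2) → (P0=2, P1=5, P2=3, P3=4, P4=1, P5=1, P6=0, P7=2)
step 3: fire T1:  (P0=2, P1=5, P2=3, P3=4, P4=1, P5=1, P6=0, P7=2) → (P0=5, P1=2, P2=3, P3=5, P4=0, P5=3, P6=0, P7=2)
step 4: fire T5:  (P0=5, P1=2, P2=3, P3=5, P4=0, P5=3, P6=0, P7=2) → (P0=5, P1=1, P2=3, P3=6, P4=0, P5=1, P6=0, P7=4)
step 5: fire T0:  (P0=5, P1=1, P2=3, P3=6, P4=0, P5=1, P6=0, P7=4) → (P0=4, P1=4, P2=2, P3=6, P4=0, P5=1, P6=0, P7=4)
step 6: fire T0:  (P0=4, P1=4, P2=2, P3=6, P4=0, P5=1, P6=0, P7=4) → (P0=3, P1=7, P2=1, P3=6, P4=0, P5=1, P6=0, P7=4)
step 7: fire T0:  (P0=3, P1=7, P2=1, P3=6, P4=0, P5=1, P6=0, P7=4) → (P0=2, P1=10, P2=0, P3=6, P4=0, P5=1, P6=0, P7=4)

(P0=2, P1=10, P2=0, P3=6, P4=0, P5=1, P6=0, P7=4)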